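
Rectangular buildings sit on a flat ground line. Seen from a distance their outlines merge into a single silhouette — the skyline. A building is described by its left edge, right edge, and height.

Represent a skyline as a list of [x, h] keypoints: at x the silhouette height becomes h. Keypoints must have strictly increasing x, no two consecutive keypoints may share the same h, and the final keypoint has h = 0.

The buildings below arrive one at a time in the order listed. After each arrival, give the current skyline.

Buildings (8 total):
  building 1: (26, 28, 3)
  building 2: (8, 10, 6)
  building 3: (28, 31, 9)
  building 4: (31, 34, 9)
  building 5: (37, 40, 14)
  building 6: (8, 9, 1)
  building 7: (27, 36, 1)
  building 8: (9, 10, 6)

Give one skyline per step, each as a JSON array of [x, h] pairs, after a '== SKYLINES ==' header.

== SKYLINES ==
[[26,3],[28,0]]
[[8,6],[10,0],[26,3],[28,0]]
[[8,6],[10,0],[26,3],[28,9],[31,0]]
[[8,6],[10,0],[26,3],[28,9],[34,0]]
[[8,6],[10,0],[26,3],[28,9],[34,0],[37,14],[40,0]]
[[8,6],[10,0],[26,3],[28,9],[34,0],[37,14],[40,0]]
[[8,6],[10,0],[26,3],[28,9],[34,1],[36,0],[37,14],[40,0]]
[[8,6],[10,0],[26,3],[28,9],[34,1],[36,0],[37,14],[40,0]]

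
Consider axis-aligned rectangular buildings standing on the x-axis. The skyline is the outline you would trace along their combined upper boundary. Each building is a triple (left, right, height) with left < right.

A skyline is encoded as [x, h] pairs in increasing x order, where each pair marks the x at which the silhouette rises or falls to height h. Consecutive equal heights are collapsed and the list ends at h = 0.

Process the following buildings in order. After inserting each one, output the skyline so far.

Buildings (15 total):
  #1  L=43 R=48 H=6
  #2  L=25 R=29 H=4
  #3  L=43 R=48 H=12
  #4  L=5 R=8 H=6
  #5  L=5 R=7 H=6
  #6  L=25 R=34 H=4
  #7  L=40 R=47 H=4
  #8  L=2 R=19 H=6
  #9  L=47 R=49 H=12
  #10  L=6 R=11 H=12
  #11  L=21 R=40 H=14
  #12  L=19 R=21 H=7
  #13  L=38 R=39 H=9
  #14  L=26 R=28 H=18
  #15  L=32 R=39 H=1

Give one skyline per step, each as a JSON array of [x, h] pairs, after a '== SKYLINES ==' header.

== SKYLINES ==
[[43,6],[48,0]]
[[25,4],[29,0],[43,6],[48,0]]
[[25,4],[29,0],[43,12],[48,0]]
[[5,6],[8,0],[25,4],[29,0],[43,12],[48,0]]
[[5,6],[8,0],[25,4],[29,0],[43,12],[48,0]]
[[5,6],[8,0],[25,4],[34,0],[43,12],[48,0]]
[[5,6],[8,0],[25,4],[34,0],[40,4],[43,12],[48,0]]
[[2,6],[19,0],[25,4],[34,0],[40,4],[43,12],[48,0]]
[[2,6],[19,0],[25,4],[34,0],[40,4],[43,12],[49,0]]
[[2,6],[6,12],[11,6],[19,0],[25,4],[34,0],[40,4],[43,12],[49,0]]
[[2,6],[6,12],[11,6],[19,0],[21,14],[40,4],[43,12],[49,0]]
[[2,6],[6,12],[11,6],[19,7],[21,14],[40,4],[43,12],[49,0]]
[[2,6],[6,12],[11,6],[19,7],[21,14],[40,4],[43,12],[49,0]]
[[2,6],[6,12],[11,6],[19,7],[21,14],[26,18],[28,14],[40,4],[43,12],[49,0]]
[[2,6],[6,12],[11,6],[19,7],[21,14],[26,18],[28,14],[40,4],[43,12],[49,0]]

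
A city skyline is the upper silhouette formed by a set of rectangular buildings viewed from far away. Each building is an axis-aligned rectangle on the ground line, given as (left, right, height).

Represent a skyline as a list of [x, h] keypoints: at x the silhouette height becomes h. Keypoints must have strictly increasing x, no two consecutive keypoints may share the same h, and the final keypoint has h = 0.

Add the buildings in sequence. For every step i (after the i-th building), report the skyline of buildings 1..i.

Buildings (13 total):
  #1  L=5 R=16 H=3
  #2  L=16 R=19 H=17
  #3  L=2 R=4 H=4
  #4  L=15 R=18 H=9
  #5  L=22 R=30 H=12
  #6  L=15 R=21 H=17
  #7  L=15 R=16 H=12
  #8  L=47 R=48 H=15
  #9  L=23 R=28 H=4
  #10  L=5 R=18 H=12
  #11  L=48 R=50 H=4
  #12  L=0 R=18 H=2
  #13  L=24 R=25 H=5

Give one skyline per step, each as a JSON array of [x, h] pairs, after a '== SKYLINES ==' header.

== SKYLINES ==
[[5,3],[16,0]]
[[5,3],[16,17],[19,0]]
[[2,4],[4,0],[5,3],[16,17],[19,0]]
[[2,4],[4,0],[5,3],[15,9],[16,17],[19,0]]
[[2,4],[4,0],[5,3],[15,9],[16,17],[19,0],[22,12],[30,0]]
[[2,4],[4,0],[5,3],[15,17],[21,0],[22,12],[30,0]]
[[2,4],[4,0],[5,3],[15,17],[21,0],[22,12],[30,0]]
[[2,4],[4,0],[5,3],[15,17],[21,0],[22,12],[30,0],[47,15],[48,0]]
[[2,4],[4,0],[5,3],[15,17],[21,0],[22,12],[30,0],[47,15],[48,0]]
[[2,4],[4,0],[5,12],[15,17],[21,0],[22,12],[30,0],[47,15],[48,0]]
[[2,4],[4,0],[5,12],[15,17],[21,0],[22,12],[30,0],[47,15],[48,4],[50,0]]
[[0,2],[2,4],[4,2],[5,12],[15,17],[21,0],[22,12],[30,0],[47,15],[48,4],[50,0]]
[[0,2],[2,4],[4,2],[5,12],[15,17],[21,0],[22,12],[30,0],[47,15],[48,4],[50,0]]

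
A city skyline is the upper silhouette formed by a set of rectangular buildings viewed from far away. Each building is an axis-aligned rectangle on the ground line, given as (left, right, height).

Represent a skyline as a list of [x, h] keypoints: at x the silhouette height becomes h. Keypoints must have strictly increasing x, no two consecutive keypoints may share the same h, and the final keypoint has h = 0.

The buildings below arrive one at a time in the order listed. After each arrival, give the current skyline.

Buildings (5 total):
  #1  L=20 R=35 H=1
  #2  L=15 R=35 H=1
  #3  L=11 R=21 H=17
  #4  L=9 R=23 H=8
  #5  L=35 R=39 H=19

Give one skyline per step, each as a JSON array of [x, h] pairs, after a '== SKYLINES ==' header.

== SKYLINES ==
[[20,1],[35,0]]
[[15,1],[35,0]]
[[11,17],[21,1],[35,0]]
[[9,8],[11,17],[21,8],[23,1],[35,0]]
[[9,8],[11,17],[21,8],[23,1],[35,19],[39,0]]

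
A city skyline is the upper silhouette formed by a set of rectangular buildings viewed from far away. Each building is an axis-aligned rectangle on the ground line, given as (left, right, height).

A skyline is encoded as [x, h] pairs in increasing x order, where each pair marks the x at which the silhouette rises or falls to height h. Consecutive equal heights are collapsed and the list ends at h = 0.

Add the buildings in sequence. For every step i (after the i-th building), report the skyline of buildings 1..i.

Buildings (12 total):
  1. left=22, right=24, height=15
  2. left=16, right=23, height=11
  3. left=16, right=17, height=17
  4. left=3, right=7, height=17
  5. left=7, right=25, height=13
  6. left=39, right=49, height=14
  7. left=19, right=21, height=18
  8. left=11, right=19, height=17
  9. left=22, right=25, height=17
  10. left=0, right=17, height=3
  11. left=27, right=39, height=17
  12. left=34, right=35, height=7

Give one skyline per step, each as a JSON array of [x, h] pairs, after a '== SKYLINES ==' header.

== SKYLINES ==
[[22,15],[24,0]]
[[16,11],[22,15],[24,0]]
[[16,17],[17,11],[22,15],[24,0]]
[[3,17],[7,0],[16,17],[17,11],[22,15],[24,0]]
[[3,17],[7,13],[16,17],[17,13],[22,15],[24,13],[25,0]]
[[3,17],[7,13],[16,17],[17,13],[22,15],[24,13],[25,0],[39,14],[49,0]]
[[3,17],[7,13],[16,17],[17,13],[19,18],[21,13],[22,15],[24,13],[25,0],[39,14],[49,0]]
[[3,17],[7,13],[11,17],[19,18],[21,13],[22,15],[24,13],[25,0],[39,14],[49,0]]
[[3,17],[7,13],[11,17],[19,18],[21,13],[22,17],[25,0],[39,14],[49,0]]
[[0,3],[3,17],[7,13],[11,17],[19,18],[21,13],[22,17],[25,0],[39,14],[49,0]]
[[0,3],[3,17],[7,13],[11,17],[19,18],[21,13],[22,17],[25,0],[27,17],[39,14],[49,0]]
[[0,3],[3,17],[7,13],[11,17],[19,18],[21,13],[22,17],[25,0],[27,17],[39,14],[49,0]]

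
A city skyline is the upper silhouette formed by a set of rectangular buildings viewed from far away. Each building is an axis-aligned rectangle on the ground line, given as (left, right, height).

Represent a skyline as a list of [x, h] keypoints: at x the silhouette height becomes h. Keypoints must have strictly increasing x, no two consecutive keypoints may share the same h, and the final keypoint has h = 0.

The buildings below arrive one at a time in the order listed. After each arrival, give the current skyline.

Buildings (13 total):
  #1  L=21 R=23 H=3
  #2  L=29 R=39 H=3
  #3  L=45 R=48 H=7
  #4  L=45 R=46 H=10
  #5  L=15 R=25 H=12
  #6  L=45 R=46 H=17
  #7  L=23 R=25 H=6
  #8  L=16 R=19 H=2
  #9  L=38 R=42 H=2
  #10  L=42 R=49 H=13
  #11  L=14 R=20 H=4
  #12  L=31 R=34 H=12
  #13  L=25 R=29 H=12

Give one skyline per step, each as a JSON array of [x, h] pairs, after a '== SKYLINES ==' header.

== SKYLINES ==
[[21,3],[23,0]]
[[21,3],[23,0],[29,3],[39,0]]
[[21,3],[23,0],[29,3],[39,0],[45,7],[48,0]]
[[21,3],[23,0],[29,3],[39,0],[45,10],[46,7],[48,0]]
[[15,12],[25,0],[29,3],[39,0],[45,10],[46,7],[48,0]]
[[15,12],[25,0],[29,3],[39,0],[45,17],[46,7],[48,0]]
[[15,12],[25,0],[29,3],[39,0],[45,17],[46,7],[48,0]]
[[15,12],[25,0],[29,3],[39,0],[45,17],[46,7],[48,0]]
[[15,12],[25,0],[29,3],[39,2],[42,0],[45,17],[46,7],[48,0]]
[[15,12],[25,0],[29,3],[39,2],[42,13],[45,17],[46,13],[49,0]]
[[14,4],[15,12],[25,0],[29,3],[39,2],[42,13],[45,17],[46,13],[49,0]]
[[14,4],[15,12],[25,0],[29,3],[31,12],[34,3],[39,2],[42,13],[45,17],[46,13],[49,0]]
[[14,4],[15,12],[29,3],[31,12],[34,3],[39,2],[42,13],[45,17],[46,13],[49,0]]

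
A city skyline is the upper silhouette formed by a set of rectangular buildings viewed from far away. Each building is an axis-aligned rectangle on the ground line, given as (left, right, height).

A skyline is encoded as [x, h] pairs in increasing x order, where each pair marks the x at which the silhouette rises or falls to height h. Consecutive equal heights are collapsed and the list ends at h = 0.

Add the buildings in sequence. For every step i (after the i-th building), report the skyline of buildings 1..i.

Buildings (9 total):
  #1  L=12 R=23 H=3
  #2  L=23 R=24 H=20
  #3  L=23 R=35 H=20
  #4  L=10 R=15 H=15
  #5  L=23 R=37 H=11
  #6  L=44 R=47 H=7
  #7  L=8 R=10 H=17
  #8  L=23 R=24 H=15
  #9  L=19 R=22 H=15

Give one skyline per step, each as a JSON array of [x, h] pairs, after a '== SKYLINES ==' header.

== SKYLINES ==
[[12,3],[23,0]]
[[12,3],[23,20],[24,0]]
[[12,3],[23,20],[35,0]]
[[10,15],[15,3],[23,20],[35,0]]
[[10,15],[15,3],[23,20],[35,11],[37,0]]
[[10,15],[15,3],[23,20],[35,11],[37,0],[44,7],[47,0]]
[[8,17],[10,15],[15,3],[23,20],[35,11],[37,0],[44,7],[47,0]]
[[8,17],[10,15],[15,3],[23,20],[35,11],[37,0],[44,7],[47,0]]
[[8,17],[10,15],[15,3],[19,15],[22,3],[23,20],[35,11],[37,0],[44,7],[47,0]]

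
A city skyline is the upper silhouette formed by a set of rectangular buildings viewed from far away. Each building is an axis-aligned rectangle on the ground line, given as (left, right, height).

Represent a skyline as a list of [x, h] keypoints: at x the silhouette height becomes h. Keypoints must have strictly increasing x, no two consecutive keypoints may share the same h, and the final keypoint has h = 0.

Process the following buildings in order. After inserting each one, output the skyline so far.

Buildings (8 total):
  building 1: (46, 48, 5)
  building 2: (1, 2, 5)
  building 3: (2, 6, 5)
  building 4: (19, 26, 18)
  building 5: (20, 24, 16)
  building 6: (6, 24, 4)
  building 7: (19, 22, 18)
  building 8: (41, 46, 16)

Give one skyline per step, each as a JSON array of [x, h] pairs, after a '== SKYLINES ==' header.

== SKYLINES ==
[[46,5],[48,0]]
[[1,5],[2,0],[46,5],[48,0]]
[[1,5],[6,0],[46,5],[48,0]]
[[1,5],[6,0],[19,18],[26,0],[46,5],[48,0]]
[[1,5],[6,0],[19,18],[26,0],[46,5],[48,0]]
[[1,5],[6,4],[19,18],[26,0],[46,5],[48,0]]
[[1,5],[6,4],[19,18],[26,0],[46,5],[48,0]]
[[1,5],[6,4],[19,18],[26,0],[41,16],[46,5],[48,0]]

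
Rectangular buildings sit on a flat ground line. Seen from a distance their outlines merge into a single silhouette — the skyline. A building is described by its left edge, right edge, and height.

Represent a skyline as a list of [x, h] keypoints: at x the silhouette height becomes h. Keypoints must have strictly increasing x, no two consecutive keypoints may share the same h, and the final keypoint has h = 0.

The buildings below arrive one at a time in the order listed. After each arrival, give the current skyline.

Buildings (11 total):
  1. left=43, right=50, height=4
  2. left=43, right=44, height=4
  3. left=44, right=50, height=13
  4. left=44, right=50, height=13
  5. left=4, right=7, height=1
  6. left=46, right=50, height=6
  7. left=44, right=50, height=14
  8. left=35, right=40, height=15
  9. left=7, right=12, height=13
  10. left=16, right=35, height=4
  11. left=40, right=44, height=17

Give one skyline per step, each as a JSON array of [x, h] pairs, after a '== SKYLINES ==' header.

== SKYLINES ==
[[43,4],[50,0]]
[[43,4],[50,0]]
[[43,4],[44,13],[50,0]]
[[43,4],[44,13],[50,0]]
[[4,1],[7,0],[43,4],[44,13],[50,0]]
[[4,1],[7,0],[43,4],[44,13],[50,0]]
[[4,1],[7,0],[43,4],[44,14],[50,0]]
[[4,1],[7,0],[35,15],[40,0],[43,4],[44,14],[50,0]]
[[4,1],[7,13],[12,0],[35,15],[40,0],[43,4],[44,14],[50,0]]
[[4,1],[7,13],[12,0],[16,4],[35,15],[40,0],[43,4],[44,14],[50,0]]
[[4,1],[7,13],[12,0],[16,4],[35,15],[40,17],[44,14],[50,0]]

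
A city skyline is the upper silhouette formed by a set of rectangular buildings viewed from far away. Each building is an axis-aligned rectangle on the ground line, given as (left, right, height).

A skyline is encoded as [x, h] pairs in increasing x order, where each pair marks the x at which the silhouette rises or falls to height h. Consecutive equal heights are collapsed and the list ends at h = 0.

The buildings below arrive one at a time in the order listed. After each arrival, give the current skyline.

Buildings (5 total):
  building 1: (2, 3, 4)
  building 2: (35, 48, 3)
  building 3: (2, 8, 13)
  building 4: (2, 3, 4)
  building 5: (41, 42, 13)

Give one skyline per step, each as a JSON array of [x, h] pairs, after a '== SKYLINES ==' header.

== SKYLINES ==
[[2,4],[3,0]]
[[2,4],[3,0],[35,3],[48,0]]
[[2,13],[8,0],[35,3],[48,0]]
[[2,13],[8,0],[35,3],[48,0]]
[[2,13],[8,0],[35,3],[41,13],[42,3],[48,0]]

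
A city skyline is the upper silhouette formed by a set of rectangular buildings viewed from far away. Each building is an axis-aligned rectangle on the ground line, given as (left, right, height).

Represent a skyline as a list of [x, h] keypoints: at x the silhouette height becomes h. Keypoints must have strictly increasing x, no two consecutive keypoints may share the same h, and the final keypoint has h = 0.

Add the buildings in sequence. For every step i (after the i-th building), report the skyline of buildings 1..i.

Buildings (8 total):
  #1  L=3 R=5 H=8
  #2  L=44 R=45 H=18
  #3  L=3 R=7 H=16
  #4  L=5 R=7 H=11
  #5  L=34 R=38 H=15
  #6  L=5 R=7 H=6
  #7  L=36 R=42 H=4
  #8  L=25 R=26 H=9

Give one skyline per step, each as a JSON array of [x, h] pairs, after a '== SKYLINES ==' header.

== SKYLINES ==
[[3,8],[5,0]]
[[3,8],[5,0],[44,18],[45,0]]
[[3,16],[7,0],[44,18],[45,0]]
[[3,16],[7,0],[44,18],[45,0]]
[[3,16],[7,0],[34,15],[38,0],[44,18],[45,0]]
[[3,16],[7,0],[34,15],[38,0],[44,18],[45,0]]
[[3,16],[7,0],[34,15],[38,4],[42,0],[44,18],[45,0]]
[[3,16],[7,0],[25,9],[26,0],[34,15],[38,4],[42,0],[44,18],[45,0]]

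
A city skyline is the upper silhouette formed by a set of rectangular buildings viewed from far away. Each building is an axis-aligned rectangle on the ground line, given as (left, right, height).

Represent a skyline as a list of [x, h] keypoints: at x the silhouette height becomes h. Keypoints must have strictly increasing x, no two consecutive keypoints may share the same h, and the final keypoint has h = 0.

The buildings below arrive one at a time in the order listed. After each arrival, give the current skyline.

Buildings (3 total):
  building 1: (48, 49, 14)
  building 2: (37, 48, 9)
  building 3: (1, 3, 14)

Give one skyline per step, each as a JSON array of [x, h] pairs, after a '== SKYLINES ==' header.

== SKYLINES ==
[[48,14],[49,0]]
[[37,9],[48,14],[49,0]]
[[1,14],[3,0],[37,9],[48,14],[49,0]]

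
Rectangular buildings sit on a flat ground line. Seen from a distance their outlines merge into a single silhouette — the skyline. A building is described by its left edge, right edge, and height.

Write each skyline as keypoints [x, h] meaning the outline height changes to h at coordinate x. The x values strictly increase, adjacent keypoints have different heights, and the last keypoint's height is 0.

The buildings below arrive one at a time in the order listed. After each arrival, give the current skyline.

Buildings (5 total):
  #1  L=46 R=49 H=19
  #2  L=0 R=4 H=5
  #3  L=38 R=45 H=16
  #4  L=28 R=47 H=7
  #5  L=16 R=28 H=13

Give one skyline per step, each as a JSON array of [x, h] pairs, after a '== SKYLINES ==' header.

== SKYLINES ==
[[46,19],[49,0]]
[[0,5],[4,0],[46,19],[49,0]]
[[0,5],[4,0],[38,16],[45,0],[46,19],[49,0]]
[[0,5],[4,0],[28,7],[38,16],[45,7],[46,19],[49,0]]
[[0,5],[4,0],[16,13],[28,7],[38,16],[45,7],[46,19],[49,0]]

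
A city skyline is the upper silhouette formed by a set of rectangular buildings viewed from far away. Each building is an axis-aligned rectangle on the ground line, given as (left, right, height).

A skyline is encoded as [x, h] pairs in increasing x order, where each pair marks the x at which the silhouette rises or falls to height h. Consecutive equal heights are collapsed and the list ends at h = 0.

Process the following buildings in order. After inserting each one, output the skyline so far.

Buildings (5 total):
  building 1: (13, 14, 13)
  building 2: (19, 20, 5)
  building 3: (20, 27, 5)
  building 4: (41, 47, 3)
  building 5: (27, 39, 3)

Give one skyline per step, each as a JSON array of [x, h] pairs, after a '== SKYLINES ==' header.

== SKYLINES ==
[[13,13],[14,0]]
[[13,13],[14,0],[19,5],[20,0]]
[[13,13],[14,0],[19,5],[27,0]]
[[13,13],[14,0],[19,5],[27,0],[41,3],[47,0]]
[[13,13],[14,0],[19,5],[27,3],[39,0],[41,3],[47,0]]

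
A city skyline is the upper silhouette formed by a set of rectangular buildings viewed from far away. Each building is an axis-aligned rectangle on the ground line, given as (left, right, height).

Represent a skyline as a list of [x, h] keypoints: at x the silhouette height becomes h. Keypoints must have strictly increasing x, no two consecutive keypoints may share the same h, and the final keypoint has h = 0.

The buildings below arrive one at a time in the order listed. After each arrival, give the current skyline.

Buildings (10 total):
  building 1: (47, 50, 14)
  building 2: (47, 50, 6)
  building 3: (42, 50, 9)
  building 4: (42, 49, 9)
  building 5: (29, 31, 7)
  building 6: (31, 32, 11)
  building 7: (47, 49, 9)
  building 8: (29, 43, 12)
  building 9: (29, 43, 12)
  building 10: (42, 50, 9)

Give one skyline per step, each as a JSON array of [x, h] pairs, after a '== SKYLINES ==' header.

== SKYLINES ==
[[47,14],[50,0]]
[[47,14],[50,0]]
[[42,9],[47,14],[50,0]]
[[42,9],[47,14],[50,0]]
[[29,7],[31,0],[42,9],[47,14],[50,0]]
[[29,7],[31,11],[32,0],[42,9],[47,14],[50,0]]
[[29,7],[31,11],[32,0],[42,9],[47,14],[50,0]]
[[29,12],[43,9],[47,14],[50,0]]
[[29,12],[43,9],[47,14],[50,0]]
[[29,12],[43,9],[47,14],[50,0]]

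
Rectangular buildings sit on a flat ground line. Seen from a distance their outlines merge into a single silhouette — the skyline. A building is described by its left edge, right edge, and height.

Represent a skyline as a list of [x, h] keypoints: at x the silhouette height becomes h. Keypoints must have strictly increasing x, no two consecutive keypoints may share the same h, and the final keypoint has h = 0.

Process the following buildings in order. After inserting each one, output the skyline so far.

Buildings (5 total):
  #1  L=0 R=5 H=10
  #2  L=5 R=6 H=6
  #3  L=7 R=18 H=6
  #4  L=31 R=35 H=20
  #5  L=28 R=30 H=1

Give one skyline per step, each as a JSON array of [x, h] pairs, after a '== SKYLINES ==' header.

== SKYLINES ==
[[0,10],[5,0]]
[[0,10],[5,6],[6,0]]
[[0,10],[5,6],[6,0],[7,6],[18,0]]
[[0,10],[5,6],[6,0],[7,6],[18,0],[31,20],[35,0]]
[[0,10],[5,6],[6,0],[7,6],[18,0],[28,1],[30,0],[31,20],[35,0]]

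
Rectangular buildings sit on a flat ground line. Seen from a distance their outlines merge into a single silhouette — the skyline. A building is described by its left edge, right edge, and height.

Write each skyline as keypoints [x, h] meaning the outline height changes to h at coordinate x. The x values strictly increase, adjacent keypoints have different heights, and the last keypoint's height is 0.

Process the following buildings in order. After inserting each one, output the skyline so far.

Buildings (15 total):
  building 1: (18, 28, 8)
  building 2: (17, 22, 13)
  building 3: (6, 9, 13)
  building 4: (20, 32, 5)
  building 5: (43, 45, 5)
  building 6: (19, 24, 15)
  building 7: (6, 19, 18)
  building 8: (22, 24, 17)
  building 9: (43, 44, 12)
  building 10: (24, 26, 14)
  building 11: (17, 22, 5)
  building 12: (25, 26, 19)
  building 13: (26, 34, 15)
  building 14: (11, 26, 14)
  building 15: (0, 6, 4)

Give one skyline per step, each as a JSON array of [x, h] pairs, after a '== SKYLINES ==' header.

== SKYLINES ==
[[18,8],[28,0]]
[[17,13],[22,8],[28,0]]
[[6,13],[9,0],[17,13],[22,8],[28,0]]
[[6,13],[9,0],[17,13],[22,8],[28,5],[32,0]]
[[6,13],[9,0],[17,13],[22,8],[28,5],[32,0],[43,5],[45,0]]
[[6,13],[9,0],[17,13],[19,15],[24,8],[28,5],[32,0],[43,5],[45,0]]
[[6,18],[19,15],[24,8],[28,5],[32,0],[43,5],[45,0]]
[[6,18],[19,15],[22,17],[24,8],[28,5],[32,0],[43,5],[45,0]]
[[6,18],[19,15],[22,17],[24,8],[28,5],[32,0],[43,12],[44,5],[45,0]]
[[6,18],[19,15],[22,17],[24,14],[26,8],[28,5],[32,0],[43,12],[44,5],[45,0]]
[[6,18],[19,15],[22,17],[24,14],[26,8],[28,5],[32,0],[43,12],[44,5],[45,0]]
[[6,18],[19,15],[22,17],[24,14],[25,19],[26,8],[28,5],[32,0],[43,12],[44,5],[45,0]]
[[6,18],[19,15],[22,17],[24,14],[25,19],[26,15],[34,0],[43,12],[44,5],[45,0]]
[[6,18],[19,15],[22,17],[24,14],[25,19],[26,15],[34,0],[43,12],[44,5],[45,0]]
[[0,4],[6,18],[19,15],[22,17],[24,14],[25,19],[26,15],[34,0],[43,12],[44,5],[45,0]]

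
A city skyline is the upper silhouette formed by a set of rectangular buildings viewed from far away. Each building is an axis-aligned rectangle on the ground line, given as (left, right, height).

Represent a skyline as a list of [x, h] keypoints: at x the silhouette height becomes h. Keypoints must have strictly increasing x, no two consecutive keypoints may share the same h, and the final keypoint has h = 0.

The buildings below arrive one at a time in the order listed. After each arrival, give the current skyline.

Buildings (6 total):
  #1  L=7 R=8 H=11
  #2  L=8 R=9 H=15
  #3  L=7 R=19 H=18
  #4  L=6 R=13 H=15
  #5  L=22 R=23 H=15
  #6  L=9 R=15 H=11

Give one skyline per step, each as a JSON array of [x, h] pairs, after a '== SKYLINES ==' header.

== SKYLINES ==
[[7,11],[8,0]]
[[7,11],[8,15],[9,0]]
[[7,18],[19,0]]
[[6,15],[7,18],[19,0]]
[[6,15],[7,18],[19,0],[22,15],[23,0]]
[[6,15],[7,18],[19,0],[22,15],[23,0]]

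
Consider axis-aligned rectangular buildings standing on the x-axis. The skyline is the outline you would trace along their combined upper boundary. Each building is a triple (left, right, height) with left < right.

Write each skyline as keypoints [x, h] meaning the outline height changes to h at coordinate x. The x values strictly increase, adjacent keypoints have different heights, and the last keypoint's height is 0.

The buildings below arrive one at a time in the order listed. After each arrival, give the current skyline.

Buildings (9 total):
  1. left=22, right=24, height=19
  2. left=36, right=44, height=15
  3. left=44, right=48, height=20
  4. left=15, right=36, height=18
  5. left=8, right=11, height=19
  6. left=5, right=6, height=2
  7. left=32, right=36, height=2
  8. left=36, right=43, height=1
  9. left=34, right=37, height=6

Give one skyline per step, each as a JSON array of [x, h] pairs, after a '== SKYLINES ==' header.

== SKYLINES ==
[[22,19],[24,0]]
[[22,19],[24,0],[36,15],[44,0]]
[[22,19],[24,0],[36,15],[44,20],[48,0]]
[[15,18],[22,19],[24,18],[36,15],[44,20],[48,0]]
[[8,19],[11,0],[15,18],[22,19],[24,18],[36,15],[44,20],[48,0]]
[[5,2],[6,0],[8,19],[11,0],[15,18],[22,19],[24,18],[36,15],[44,20],[48,0]]
[[5,2],[6,0],[8,19],[11,0],[15,18],[22,19],[24,18],[36,15],[44,20],[48,0]]
[[5,2],[6,0],[8,19],[11,0],[15,18],[22,19],[24,18],[36,15],[44,20],[48,0]]
[[5,2],[6,0],[8,19],[11,0],[15,18],[22,19],[24,18],[36,15],[44,20],[48,0]]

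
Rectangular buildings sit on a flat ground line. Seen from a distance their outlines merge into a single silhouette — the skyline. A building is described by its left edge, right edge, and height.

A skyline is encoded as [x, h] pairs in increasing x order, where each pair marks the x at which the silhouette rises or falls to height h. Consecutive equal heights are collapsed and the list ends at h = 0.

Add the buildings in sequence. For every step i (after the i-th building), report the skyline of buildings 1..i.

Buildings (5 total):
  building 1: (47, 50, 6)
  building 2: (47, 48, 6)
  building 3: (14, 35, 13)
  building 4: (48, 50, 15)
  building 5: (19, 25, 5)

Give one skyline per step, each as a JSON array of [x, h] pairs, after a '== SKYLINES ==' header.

== SKYLINES ==
[[47,6],[50,0]]
[[47,6],[50,0]]
[[14,13],[35,0],[47,6],[50,0]]
[[14,13],[35,0],[47,6],[48,15],[50,0]]
[[14,13],[35,0],[47,6],[48,15],[50,0]]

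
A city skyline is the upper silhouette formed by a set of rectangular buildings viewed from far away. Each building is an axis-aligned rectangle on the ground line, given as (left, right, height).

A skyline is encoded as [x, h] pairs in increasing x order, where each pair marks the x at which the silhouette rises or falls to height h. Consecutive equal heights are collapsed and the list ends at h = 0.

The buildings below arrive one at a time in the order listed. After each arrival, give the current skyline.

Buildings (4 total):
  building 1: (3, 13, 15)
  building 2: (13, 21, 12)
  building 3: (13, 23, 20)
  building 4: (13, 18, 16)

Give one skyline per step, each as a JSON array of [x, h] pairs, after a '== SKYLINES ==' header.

== SKYLINES ==
[[3,15],[13,0]]
[[3,15],[13,12],[21,0]]
[[3,15],[13,20],[23,0]]
[[3,15],[13,20],[23,0]]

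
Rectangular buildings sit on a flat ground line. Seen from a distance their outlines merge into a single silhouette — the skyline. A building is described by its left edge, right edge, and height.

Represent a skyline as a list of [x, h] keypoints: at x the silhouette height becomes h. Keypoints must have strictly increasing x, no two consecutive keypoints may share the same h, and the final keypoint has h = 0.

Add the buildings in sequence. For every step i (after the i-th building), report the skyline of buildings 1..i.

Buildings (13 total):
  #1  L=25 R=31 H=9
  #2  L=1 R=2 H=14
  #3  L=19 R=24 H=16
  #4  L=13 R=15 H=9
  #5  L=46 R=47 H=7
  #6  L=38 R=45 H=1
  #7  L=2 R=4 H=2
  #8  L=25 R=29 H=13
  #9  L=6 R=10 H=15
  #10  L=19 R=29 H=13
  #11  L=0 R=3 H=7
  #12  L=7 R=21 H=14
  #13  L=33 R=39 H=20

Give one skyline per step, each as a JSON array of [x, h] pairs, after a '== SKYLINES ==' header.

== SKYLINES ==
[[25,9],[31,0]]
[[1,14],[2,0],[25,9],[31,0]]
[[1,14],[2,0],[19,16],[24,0],[25,9],[31,0]]
[[1,14],[2,0],[13,9],[15,0],[19,16],[24,0],[25,9],[31,0]]
[[1,14],[2,0],[13,9],[15,0],[19,16],[24,0],[25,9],[31,0],[46,7],[47,0]]
[[1,14],[2,0],[13,9],[15,0],[19,16],[24,0],[25,9],[31,0],[38,1],[45,0],[46,7],[47,0]]
[[1,14],[2,2],[4,0],[13,9],[15,0],[19,16],[24,0],[25,9],[31,0],[38,1],[45,0],[46,7],[47,0]]
[[1,14],[2,2],[4,0],[13,9],[15,0],[19,16],[24,0],[25,13],[29,9],[31,0],[38,1],[45,0],[46,7],[47,0]]
[[1,14],[2,2],[4,0],[6,15],[10,0],[13,9],[15,0],[19,16],[24,0],[25,13],[29,9],[31,0],[38,1],[45,0],[46,7],[47,0]]
[[1,14],[2,2],[4,0],[6,15],[10,0],[13,9],[15,0],[19,16],[24,13],[29,9],[31,0],[38,1],[45,0],[46,7],[47,0]]
[[0,7],[1,14],[2,7],[3,2],[4,0],[6,15],[10,0],[13,9],[15,0],[19,16],[24,13],[29,9],[31,0],[38,1],[45,0],[46,7],[47,0]]
[[0,7],[1,14],[2,7],[3,2],[4,0],[6,15],[10,14],[19,16],[24,13],[29,9],[31,0],[38,1],[45,0],[46,7],[47,0]]
[[0,7],[1,14],[2,7],[3,2],[4,0],[6,15],[10,14],[19,16],[24,13],[29,9],[31,0],[33,20],[39,1],[45,0],[46,7],[47,0]]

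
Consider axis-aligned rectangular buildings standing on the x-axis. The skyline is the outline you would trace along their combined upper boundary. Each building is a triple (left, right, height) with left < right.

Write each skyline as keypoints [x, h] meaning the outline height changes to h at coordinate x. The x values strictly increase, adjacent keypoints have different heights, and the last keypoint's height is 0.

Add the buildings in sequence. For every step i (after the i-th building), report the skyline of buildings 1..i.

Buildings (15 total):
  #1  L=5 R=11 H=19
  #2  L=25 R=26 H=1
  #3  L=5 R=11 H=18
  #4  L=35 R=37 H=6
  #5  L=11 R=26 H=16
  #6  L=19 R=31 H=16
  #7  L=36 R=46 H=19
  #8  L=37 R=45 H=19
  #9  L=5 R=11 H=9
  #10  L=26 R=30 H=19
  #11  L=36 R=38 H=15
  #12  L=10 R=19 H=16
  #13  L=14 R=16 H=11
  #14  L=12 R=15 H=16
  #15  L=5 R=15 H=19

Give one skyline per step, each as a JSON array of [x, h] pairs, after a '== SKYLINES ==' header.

== SKYLINES ==
[[5,19],[11,0]]
[[5,19],[11,0],[25,1],[26,0]]
[[5,19],[11,0],[25,1],[26,0]]
[[5,19],[11,0],[25,1],[26,0],[35,6],[37,0]]
[[5,19],[11,16],[26,0],[35,6],[37,0]]
[[5,19],[11,16],[31,0],[35,6],[37,0]]
[[5,19],[11,16],[31,0],[35,6],[36,19],[46,0]]
[[5,19],[11,16],[31,0],[35,6],[36,19],[46,0]]
[[5,19],[11,16],[31,0],[35,6],[36,19],[46,0]]
[[5,19],[11,16],[26,19],[30,16],[31,0],[35,6],[36,19],[46,0]]
[[5,19],[11,16],[26,19],[30,16],[31,0],[35,6],[36,19],[46,0]]
[[5,19],[11,16],[26,19],[30,16],[31,0],[35,6],[36,19],[46,0]]
[[5,19],[11,16],[26,19],[30,16],[31,0],[35,6],[36,19],[46,0]]
[[5,19],[11,16],[26,19],[30,16],[31,0],[35,6],[36,19],[46,0]]
[[5,19],[15,16],[26,19],[30,16],[31,0],[35,6],[36,19],[46,0]]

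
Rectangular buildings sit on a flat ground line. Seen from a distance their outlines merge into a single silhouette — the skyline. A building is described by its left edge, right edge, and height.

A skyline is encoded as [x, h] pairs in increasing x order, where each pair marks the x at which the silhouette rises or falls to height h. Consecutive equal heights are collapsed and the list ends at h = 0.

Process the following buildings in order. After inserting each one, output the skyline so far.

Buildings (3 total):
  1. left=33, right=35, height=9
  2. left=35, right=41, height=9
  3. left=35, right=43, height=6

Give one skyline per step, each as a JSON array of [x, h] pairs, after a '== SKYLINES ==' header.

== SKYLINES ==
[[33,9],[35,0]]
[[33,9],[41,0]]
[[33,9],[41,6],[43,0]]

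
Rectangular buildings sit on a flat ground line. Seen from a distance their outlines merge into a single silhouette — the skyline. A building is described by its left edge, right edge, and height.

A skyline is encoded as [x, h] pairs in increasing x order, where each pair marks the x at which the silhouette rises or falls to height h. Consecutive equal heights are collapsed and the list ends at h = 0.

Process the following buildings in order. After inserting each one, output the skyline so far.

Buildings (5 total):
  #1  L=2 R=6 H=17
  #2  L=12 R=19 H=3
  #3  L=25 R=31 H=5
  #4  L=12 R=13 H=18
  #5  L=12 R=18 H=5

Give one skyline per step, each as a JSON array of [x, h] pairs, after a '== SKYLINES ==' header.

== SKYLINES ==
[[2,17],[6,0]]
[[2,17],[6,0],[12,3],[19,0]]
[[2,17],[6,0],[12,3],[19,0],[25,5],[31,0]]
[[2,17],[6,0],[12,18],[13,3],[19,0],[25,5],[31,0]]
[[2,17],[6,0],[12,18],[13,5],[18,3],[19,0],[25,5],[31,0]]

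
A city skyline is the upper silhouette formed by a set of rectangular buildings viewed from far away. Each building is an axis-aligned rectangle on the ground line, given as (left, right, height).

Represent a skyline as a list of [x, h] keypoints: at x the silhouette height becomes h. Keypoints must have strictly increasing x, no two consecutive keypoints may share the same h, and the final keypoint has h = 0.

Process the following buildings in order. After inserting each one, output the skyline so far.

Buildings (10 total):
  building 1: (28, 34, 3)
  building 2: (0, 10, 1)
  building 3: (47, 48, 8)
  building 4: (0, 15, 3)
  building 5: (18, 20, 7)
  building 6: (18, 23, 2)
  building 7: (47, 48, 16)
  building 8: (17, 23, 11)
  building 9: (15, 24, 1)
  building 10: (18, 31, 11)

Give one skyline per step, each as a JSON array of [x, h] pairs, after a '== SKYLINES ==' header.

== SKYLINES ==
[[28,3],[34,0]]
[[0,1],[10,0],[28,3],[34,0]]
[[0,1],[10,0],[28,3],[34,0],[47,8],[48,0]]
[[0,3],[15,0],[28,3],[34,0],[47,8],[48,0]]
[[0,3],[15,0],[18,7],[20,0],[28,3],[34,0],[47,8],[48,0]]
[[0,3],[15,0],[18,7],[20,2],[23,0],[28,3],[34,0],[47,8],[48,0]]
[[0,3],[15,0],[18,7],[20,2],[23,0],[28,3],[34,0],[47,16],[48,0]]
[[0,3],[15,0],[17,11],[23,0],[28,3],[34,0],[47,16],[48,0]]
[[0,3],[15,1],[17,11],[23,1],[24,0],[28,3],[34,0],[47,16],[48,0]]
[[0,3],[15,1],[17,11],[31,3],[34,0],[47,16],[48,0]]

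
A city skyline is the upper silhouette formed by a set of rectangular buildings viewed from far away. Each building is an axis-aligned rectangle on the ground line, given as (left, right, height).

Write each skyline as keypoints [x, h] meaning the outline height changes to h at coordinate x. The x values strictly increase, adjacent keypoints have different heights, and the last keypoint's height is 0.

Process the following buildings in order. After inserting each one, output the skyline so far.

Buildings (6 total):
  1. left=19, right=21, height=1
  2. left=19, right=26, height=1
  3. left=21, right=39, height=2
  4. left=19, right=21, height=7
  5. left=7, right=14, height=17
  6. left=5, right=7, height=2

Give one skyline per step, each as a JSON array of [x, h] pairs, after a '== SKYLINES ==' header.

== SKYLINES ==
[[19,1],[21,0]]
[[19,1],[26,0]]
[[19,1],[21,2],[39,0]]
[[19,7],[21,2],[39,0]]
[[7,17],[14,0],[19,7],[21,2],[39,0]]
[[5,2],[7,17],[14,0],[19,7],[21,2],[39,0]]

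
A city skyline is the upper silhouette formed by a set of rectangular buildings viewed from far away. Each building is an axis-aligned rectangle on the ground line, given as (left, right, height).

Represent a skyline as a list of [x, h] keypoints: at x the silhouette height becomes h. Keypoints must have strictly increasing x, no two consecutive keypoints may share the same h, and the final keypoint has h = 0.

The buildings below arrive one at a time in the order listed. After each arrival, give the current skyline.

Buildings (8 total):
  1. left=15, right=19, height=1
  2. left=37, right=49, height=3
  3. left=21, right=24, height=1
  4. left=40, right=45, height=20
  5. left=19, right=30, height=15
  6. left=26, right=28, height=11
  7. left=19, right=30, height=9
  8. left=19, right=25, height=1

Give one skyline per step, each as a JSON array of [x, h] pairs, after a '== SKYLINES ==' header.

== SKYLINES ==
[[15,1],[19,0]]
[[15,1],[19,0],[37,3],[49,0]]
[[15,1],[19,0],[21,1],[24,0],[37,3],[49,0]]
[[15,1],[19,0],[21,1],[24,0],[37,3],[40,20],[45,3],[49,0]]
[[15,1],[19,15],[30,0],[37,3],[40,20],[45,3],[49,0]]
[[15,1],[19,15],[30,0],[37,3],[40,20],[45,3],[49,0]]
[[15,1],[19,15],[30,0],[37,3],[40,20],[45,3],[49,0]]
[[15,1],[19,15],[30,0],[37,3],[40,20],[45,3],[49,0]]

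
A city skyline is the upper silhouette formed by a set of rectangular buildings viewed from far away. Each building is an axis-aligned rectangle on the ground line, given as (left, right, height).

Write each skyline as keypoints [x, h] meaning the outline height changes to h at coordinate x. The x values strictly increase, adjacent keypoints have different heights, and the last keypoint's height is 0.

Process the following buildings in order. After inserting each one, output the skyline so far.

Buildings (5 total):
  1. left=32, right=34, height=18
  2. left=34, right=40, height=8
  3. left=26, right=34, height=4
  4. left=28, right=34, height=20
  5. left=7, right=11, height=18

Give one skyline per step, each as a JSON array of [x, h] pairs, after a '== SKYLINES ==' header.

== SKYLINES ==
[[32,18],[34,0]]
[[32,18],[34,8],[40,0]]
[[26,4],[32,18],[34,8],[40,0]]
[[26,4],[28,20],[34,8],[40,0]]
[[7,18],[11,0],[26,4],[28,20],[34,8],[40,0]]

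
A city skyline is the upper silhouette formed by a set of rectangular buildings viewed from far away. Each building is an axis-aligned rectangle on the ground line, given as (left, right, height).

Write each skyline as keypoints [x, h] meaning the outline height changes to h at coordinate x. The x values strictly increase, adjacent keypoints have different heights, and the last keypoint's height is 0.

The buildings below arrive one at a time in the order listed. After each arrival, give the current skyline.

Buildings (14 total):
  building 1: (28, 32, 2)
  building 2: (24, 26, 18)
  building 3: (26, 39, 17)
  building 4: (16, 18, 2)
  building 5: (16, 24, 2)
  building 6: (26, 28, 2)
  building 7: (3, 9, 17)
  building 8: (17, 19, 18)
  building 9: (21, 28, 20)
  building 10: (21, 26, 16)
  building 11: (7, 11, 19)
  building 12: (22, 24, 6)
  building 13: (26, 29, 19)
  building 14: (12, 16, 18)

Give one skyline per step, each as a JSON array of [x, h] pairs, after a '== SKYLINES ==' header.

== SKYLINES ==
[[28,2],[32,0]]
[[24,18],[26,0],[28,2],[32,0]]
[[24,18],[26,17],[39,0]]
[[16,2],[18,0],[24,18],[26,17],[39,0]]
[[16,2],[24,18],[26,17],[39,0]]
[[16,2],[24,18],[26,17],[39,0]]
[[3,17],[9,0],[16,2],[24,18],[26,17],[39,0]]
[[3,17],[9,0],[16,2],[17,18],[19,2],[24,18],[26,17],[39,0]]
[[3,17],[9,0],[16,2],[17,18],[19,2],[21,20],[28,17],[39,0]]
[[3,17],[9,0],[16,2],[17,18],[19,2],[21,20],[28,17],[39,0]]
[[3,17],[7,19],[11,0],[16,2],[17,18],[19,2],[21,20],[28,17],[39,0]]
[[3,17],[7,19],[11,0],[16,2],[17,18],[19,2],[21,20],[28,17],[39,0]]
[[3,17],[7,19],[11,0],[16,2],[17,18],[19,2],[21,20],[28,19],[29,17],[39,0]]
[[3,17],[7,19],[11,0],[12,18],[16,2],[17,18],[19,2],[21,20],[28,19],[29,17],[39,0]]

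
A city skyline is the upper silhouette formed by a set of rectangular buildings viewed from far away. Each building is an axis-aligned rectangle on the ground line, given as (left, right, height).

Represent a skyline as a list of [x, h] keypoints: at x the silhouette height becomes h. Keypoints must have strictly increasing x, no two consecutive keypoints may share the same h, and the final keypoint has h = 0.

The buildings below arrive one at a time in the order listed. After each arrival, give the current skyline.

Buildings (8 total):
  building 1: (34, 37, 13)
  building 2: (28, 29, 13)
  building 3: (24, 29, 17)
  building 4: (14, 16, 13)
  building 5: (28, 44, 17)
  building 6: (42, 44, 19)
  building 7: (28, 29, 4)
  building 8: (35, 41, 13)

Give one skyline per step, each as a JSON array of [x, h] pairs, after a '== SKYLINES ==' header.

== SKYLINES ==
[[34,13],[37,0]]
[[28,13],[29,0],[34,13],[37,0]]
[[24,17],[29,0],[34,13],[37,0]]
[[14,13],[16,0],[24,17],[29,0],[34,13],[37,0]]
[[14,13],[16,0],[24,17],[44,0]]
[[14,13],[16,0],[24,17],[42,19],[44,0]]
[[14,13],[16,0],[24,17],[42,19],[44,0]]
[[14,13],[16,0],[24,17],[42,19],[44,0]]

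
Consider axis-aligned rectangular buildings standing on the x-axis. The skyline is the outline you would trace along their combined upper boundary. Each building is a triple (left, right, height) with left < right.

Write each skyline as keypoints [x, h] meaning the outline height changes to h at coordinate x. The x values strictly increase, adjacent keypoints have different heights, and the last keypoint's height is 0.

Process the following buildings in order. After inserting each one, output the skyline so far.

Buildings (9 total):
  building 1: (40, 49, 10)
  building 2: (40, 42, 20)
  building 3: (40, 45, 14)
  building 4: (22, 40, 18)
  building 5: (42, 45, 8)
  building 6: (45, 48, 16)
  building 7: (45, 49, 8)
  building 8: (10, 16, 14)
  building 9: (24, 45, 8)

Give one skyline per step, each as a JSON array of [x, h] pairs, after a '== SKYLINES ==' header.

== SKYLINES ==
[[40,10],[49,0]]
[[40,20],[42,10],[49,0]]
[[40,20],[42,14],[45,10],[49,0]]
[[22,18],[40,20],[42,14],[45,10],[49,0]]
[[22,18],[40,20],[42,14],[45,10],[49,0]]
[[22,18],[40,20],[42,14],[45,16],[48,10],[49,0]]
[[22,18],[40,20],[42,14],[45,16],[48,10],[49,0]]
[[10,14],[16,0],[22,18],[40,20],[42,14],[45,16],[48,10],[49,0]]
[[10,14],[16,0],[22,18],[40,20],[42,14],[45,16],[48,10],[49,0]]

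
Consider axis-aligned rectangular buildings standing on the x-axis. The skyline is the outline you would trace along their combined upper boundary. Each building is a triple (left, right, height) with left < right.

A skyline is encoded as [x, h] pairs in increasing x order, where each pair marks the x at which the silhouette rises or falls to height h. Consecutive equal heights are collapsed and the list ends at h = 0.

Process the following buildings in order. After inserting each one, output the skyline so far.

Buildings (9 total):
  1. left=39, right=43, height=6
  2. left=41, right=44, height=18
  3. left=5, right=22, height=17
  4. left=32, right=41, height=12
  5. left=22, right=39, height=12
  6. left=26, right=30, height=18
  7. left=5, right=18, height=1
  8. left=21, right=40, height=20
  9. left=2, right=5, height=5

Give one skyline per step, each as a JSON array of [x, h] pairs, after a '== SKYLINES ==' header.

== SKYLINES ==
[[39,6],[43,0]]
[[39,6],[41,18],[44,0]]
[[5,17],[22,0],[39,6],[41,18],[44,0]]
[[5,17],[22,0],[32,12],[41,18],[44,0]]
[[5,17],[22,12],[41,18],[44,0]]
[[5,17],[22,12],[26,18],[30,12],[41,18],[44,0]]
[[5,17],[22,12],[26,18],[30,12],[41,18],[44,0]]
[[5,17],[21,20],[40,12],[41,18],[44,0]]
[[2,5],[5,17],[21,20],[40,12],[41,18],[44,0]]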